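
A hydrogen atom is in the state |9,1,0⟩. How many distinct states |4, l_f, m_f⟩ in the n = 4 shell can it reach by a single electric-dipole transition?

E1 requires Δl = ±1, so l_f ∈ {0, 2}; with 0 ≤ l_f ≤ n_f−1 = 3, the allowed l_f values are {0, 2}.
For l_f = 0: m_f ∈ {m_i−1, m_i, m_i+1} ∩ [−0, 0] = {0} → 1 state.
For l_f = 2: m_f ∈ {m_i−1, m_i, m_i+1} ∩ [−2, 2] = {-1, 0, 1} → 3 states.
Total: 4.

4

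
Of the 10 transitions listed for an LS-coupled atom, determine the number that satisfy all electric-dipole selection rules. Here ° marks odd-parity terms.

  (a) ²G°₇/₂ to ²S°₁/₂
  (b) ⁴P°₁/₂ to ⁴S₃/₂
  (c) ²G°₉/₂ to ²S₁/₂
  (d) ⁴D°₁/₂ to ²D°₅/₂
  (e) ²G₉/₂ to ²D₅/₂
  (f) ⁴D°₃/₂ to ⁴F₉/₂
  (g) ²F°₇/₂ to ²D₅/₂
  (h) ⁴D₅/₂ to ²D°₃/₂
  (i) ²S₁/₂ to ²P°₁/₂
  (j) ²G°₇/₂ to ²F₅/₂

(a) forbidden (parity, ΔL, ΔJ fail)
(b) allowed
(c) forbidden (ΔL, ΔJ fail)
(d) forbidden (parity, ΔS, ΔJ fail)
(e) forbidden (parity, ΔL, ΔJ fail)
(f) forbidden (ΔJ fails)
(g) allowed
(h) forbidden (ΔS fails)
(i) allowed
(j) allowed
Total allowed: 4 of 10.

4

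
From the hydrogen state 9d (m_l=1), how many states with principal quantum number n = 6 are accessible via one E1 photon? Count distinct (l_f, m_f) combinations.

E1 requires Δl = ±1, so l_f ∈ {1, 3}; with 0 ≤ l_f ≤ n_f−1 = 5, the allowed l_f values are {1, 3}.
For l_f = 1: m_f ∈ {m_i−1, m_i, m_i+1} ∩ [−1, 1] = {0, 1} → 2 states.
For l_f = 3: m_f ∈ {m_i−1, m_i, m_i+1} ∩ [−3, 3] = {0, 1, 2} → 3 states.
Total: 5.

5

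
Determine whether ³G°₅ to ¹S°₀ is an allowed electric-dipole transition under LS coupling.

Reading off the term symbols: S 1→0, L 4→0, J 5→0, parity odd→odd.
Parity must change: odd → odd — fails.
ΔS = 0: S: 1 → 0 — fails.
ΔL = 0, ±1 (not L=0↔0): L: 4 → 0, ΔL = -4 — fails.
ΔJ = 0, ±1 (not J=0↔0): J: 5 → 0, ΔJ = -5 — fails.
Rule(s) violated: parity, ΔS, ΔL, ΔJ.

forbidden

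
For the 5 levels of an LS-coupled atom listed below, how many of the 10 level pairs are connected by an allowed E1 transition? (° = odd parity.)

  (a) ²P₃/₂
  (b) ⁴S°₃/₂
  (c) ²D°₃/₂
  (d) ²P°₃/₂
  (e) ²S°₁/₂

(a)–(b): forbidden (ΔS).
(a)–(c): allowed.
(a)–(d): allowed.
(a)–(e): allowed.
(b)–(c): forbidden (parity, ΔS, ΔL).
(b)–(d): forbidden (parity, ΔS).
(b)–(e): forbidden (parity, ΔS, ΔL).
(c)–(d): forbidden (parity).
(c)–(e): forbidden (parity, ΔL).
(d)–(e): forbidden (parity).
Allowed pairs: 3 of 10.

3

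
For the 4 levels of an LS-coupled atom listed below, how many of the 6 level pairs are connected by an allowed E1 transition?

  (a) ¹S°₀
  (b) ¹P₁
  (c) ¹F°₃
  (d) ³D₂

(a)–(b): allowed.
(a)–(c): forbidden (parity, ΔL, ΔJ).
(a)–(d): forbidden (ΔS, ΔL, ΔJ).
(b)–(c): forbidden (ΔL, ΔJ).
(b)–(d): forbidden (parity, ΔS).
(c)–(d): forbidden (ΔS).
Allowed pairs: 1 of 6.

1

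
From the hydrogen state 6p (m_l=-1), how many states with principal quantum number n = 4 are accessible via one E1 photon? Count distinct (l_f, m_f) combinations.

4

E1 requires Δl = ±1, so l_f ∈ {0, 2}; with 0 ≤ l_f ≤ n_f−1 = 3, the allowed l_f values are {0, 2}.
For l_f = 0: m_f ∈ {m_i−1, m_i, m_i+1} ∩ [−0, 0] = {0} → 1 state.
For l_f = 2: m_f ∈ {m_i−1, m_i, m_i+1} ∩ [−2, 2] = {-2, -1, 0} → 3 states.
Total: 4.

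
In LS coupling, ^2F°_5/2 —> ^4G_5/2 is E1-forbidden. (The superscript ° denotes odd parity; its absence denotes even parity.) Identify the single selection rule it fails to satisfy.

the ΔS = 0 rule

Initial level: S=1/2, L=3, J=5/2, parity odd. Final level: S=3/2, L=4, J=5/2, parity even.
Parity must change: odd → even — satisfied.
ΔS = 0: S: 1/2 → 3/2 — violated.
ΔL = 0, ±1 (not L=0↔0): L: 3 → 4, ΔL = +1 — satisfied.
ΔJ = 0, ±1 (not J=0↔0): J: 5/2 → 5/2, ΔJ = +0 — satisfied.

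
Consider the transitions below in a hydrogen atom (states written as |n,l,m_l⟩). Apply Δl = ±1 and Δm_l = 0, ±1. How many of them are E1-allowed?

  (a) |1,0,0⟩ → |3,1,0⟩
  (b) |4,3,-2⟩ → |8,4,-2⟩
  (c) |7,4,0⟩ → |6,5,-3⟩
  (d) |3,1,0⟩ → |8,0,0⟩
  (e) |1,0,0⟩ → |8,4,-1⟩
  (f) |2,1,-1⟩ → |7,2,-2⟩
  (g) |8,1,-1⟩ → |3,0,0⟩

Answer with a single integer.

5

(a) allowed
(b) allowed
(c) forbidden — Δm_l = -3 (E1 requires Δm_l = 0, ±1)
(d) allowed
(e) forbidden — Δl = +4 (E1 requires Δl = ±1)
(f) allowed
(g) allowed
Total allowed: 5 of 7.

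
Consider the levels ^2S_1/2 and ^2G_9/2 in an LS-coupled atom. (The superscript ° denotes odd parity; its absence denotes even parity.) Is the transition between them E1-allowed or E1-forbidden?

forbidden

Parity must change: even → even — ✗.
ΔS = 0: S: 1/2 → 1/2 — ✓.
ΔL = 0, ±1 (not L=0↔0): L: 0 → 4, ΔL = +4 — ✗.
ΔJ = 0, ±1 (not J=0↔0): J: 1/2 → 9/2, ΔJ = +4 — ✗.
Rule(s) violated: parity, ΔL, ΔJ.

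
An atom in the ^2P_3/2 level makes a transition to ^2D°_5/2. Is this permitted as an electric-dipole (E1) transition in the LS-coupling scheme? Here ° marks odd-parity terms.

allowed

Initial level: S=1/2, L=1, J=3/2, parity even. Final level: S=1/2, L=2, J=5/2, parity odd.
Parity must change: even → odd — satisfied.
ΔS = 0: S: 1/2 → 1/2 — satisfied.
ΔJ = 0, ±1 (not J=0↔0): J: 3/2 → 5/2, ΔJ = +1 — satisfied.
ΔL = 0, ±1 (not L=0↔0): L: 1 → 2, ΔL = +1 — satisfied.
All four E1 rules are satisfied.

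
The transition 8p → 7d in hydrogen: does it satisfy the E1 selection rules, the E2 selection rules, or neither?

Δl = 2 − 1 = +1; l_i + l_f = 3.
E1 (Δl = ±1): satisfied.
E2 (Δl = 0,±2, l_i+l_f ≥ 2): not satisfied.

E1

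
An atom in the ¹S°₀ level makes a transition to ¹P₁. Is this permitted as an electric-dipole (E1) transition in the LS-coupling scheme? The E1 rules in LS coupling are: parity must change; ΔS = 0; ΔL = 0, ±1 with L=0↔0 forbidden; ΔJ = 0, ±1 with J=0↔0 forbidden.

allowed

Initial level: S=0, L=0, J=0, parity odd. Final level: S=0, L=1, J=1, parity even.
Parity must change: odd → even — satisfied.
ΔS = 0: S: 0 → 0 — satisfied.
ΔL = 0, ±1 (not L=0↔0): L: 0 → 1, ΔL = +1 — satisfied.
ΔJ = 0, ±1 (not J=0↔0): J: 0 → 1, ΔJ = +1 — satisfied.
All four E1 rules are satisfied.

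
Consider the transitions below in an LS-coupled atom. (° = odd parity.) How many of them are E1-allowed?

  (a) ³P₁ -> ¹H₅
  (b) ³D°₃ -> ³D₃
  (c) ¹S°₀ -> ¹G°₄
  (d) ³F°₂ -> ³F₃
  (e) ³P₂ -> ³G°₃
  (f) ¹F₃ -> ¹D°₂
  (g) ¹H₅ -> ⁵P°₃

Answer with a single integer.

(a) forbidden (parity, ΔS, ΔL, ΔJ fail)
(b) allowed
(c) forbidden (parity, ΔL, ΔJ fail)
(d) allowed
(e) forbidden (ΔL fails)
(f) allowed
(g) forbidden (ΔS, ΔL, ΔJ fail)
Total allowed: 3 of 7.

3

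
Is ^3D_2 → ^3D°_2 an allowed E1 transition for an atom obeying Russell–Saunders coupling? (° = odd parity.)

Reading off the term symbols: S 1→1, L 2→2, J 2→2, parity even→odd.
Parity must change: even → odd — passes.
ΔS = 0: S: 1 → 1 — passes.
ΔL = 0, ±1 (not L=0↔0): L: 2 → 2, ΔL = +0 — passes.
ΔJ = 0, ±1 (not J=0↔0): J: 2 → 2, ΔJ = +0 — passes.
All four E1 rules are satisfied.

allowed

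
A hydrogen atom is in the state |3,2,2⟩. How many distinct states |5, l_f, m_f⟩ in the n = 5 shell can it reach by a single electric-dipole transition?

4

E1 requires Δl = ±1, so l_f ∈ {1, 3}; with 0 ≤ l_f ≤ n_f−1 = 4, the allowed l_f values are {1, 3}.
For l_f = 1: m_f ∈ {m_i−1, m_i, m_i+1} ∩ [−1, 1] = {1} → 1 state.
For l_f = 3: m_f ∈ {m_i−1, m_i, m_i+1} ∩ [−3, 3] = {1, 2, 3} → 3 states.
Total: 4.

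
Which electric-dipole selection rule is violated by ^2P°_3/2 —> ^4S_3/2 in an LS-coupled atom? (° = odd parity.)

the ΔS = 0 rule

Initial level: S=1/2, L=1, J=3/2, parity odd. Final level: S=3/2, L=0, J=3/2, parity even.
Parity must change: odd → even — ✓.
ΔJ = 0, ±1 (not J=0↔0): J: 3/2 → 3/2, ΔJ = +0 — ✓.
ΔL = 0, ±1 (not L=0↔0): L: 1 → 0, ΔL = -1 — ✓.
ΔS = 0: S: 1/2 → 3/2 — ✗.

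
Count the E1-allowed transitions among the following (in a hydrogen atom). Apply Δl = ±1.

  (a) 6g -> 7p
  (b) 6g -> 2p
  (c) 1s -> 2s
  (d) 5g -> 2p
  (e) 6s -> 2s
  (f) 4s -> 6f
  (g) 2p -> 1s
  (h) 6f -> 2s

(a) forbidden — Δl = -3 (E1 requires Δl = ±1)
(b) forbidden — Δl = -3 (E1 requires Δl = ±1)
(c) forbidden — Δl = +0 (E1 requires Δl = ±1)
(d) forbidden — Δl = -3 (E1 requires Δl = ±1)
(e) forbidden — Δl = +0 (E1 requires Δl = ±1)
(f) forbidden — Δl = +3 (E1 requires Δl = ±1)
(g) allowed
(h) forbidden — Δl = -3 (E1 requires Δl = ±1)
Total allowed: 1 of 8.

1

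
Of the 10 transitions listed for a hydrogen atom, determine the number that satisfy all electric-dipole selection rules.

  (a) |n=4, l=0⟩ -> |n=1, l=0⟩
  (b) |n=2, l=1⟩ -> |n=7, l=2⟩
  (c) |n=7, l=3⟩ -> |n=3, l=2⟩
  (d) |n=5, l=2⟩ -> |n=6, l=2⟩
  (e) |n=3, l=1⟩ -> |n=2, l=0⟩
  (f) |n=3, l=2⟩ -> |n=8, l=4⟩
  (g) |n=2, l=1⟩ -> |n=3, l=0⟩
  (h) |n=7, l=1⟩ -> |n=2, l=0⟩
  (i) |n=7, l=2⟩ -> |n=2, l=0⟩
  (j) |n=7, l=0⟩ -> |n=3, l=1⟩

(a) forbidden — Δl = +0 (E1 requires Δl = ±1)
(b) allowed
(c) allowed
(d) forbidden — Δl = +0 (E1 requires Δl = ±1)
(e) allowed
(f) forbidden — Δl = +2 (E1 requires Δl = ±1)
(g) allowed
(h) allowed
(i) forbidden — Δl = -2 (E1 requires Δl = ±1)
(j) allowed
Total allowed: 6 of 10.

6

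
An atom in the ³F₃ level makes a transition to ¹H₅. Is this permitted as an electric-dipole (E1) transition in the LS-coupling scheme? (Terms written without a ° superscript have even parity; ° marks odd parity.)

Reading off the term symbols: S 1→0, L 3→5, J 3→5, parity even→even.
Parity must change: even → even — fails.
ΔS = 0: S: 1 → 0 — fails.
ΔL = 0, ±1 (not L=0↔0): L: 3 → 5, ΔL = +2 — fails.
ΔJ = 0, ±1 (not J=0↔0): J: 3 → 5, ΔJ = +2 — fails.
Rule(s) violated: parity, ΔS, ΔL, ΔJ.

forbidden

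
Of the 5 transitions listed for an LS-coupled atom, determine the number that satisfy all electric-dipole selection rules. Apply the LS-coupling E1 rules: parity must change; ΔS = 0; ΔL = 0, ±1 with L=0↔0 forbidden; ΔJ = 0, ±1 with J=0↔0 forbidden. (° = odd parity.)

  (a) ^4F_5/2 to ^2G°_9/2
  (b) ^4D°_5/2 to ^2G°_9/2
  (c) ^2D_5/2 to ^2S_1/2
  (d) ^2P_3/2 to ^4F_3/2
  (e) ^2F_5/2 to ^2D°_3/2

(a) forbidden (ΔS, ΔJ fail)
(b) forbidden (parity, ΔS, ΔL, ΔJ fail)
(c) forbidden (parity, ΔL, ΔJ fail)
(d) forbidden (parity, ΔS, ΔL fail)
(e) allowed
Total allowed: 1 of 5.

1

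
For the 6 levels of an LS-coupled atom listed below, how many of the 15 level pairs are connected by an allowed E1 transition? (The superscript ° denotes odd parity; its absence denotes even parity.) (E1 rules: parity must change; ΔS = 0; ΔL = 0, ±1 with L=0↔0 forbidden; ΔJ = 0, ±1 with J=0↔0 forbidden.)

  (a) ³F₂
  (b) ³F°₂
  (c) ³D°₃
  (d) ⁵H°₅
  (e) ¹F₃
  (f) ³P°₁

2

(a)–(b): allowed.
(a)–(c): allowed.
(a)–(d): forbidden (ΔS, ΔL, ΔJ).
(a)–(e): forbidden (parity, ΔS).
(a)–(f): forbidden (ΔL).
(b)–(c): forbidden (parity).
(b)–(d): forbidden (parity, ΔS, ΔL, ΔJ).
(b)–(e): forbidden (ΔS).
(b)–(f): forbidden (parity, ΔL).
(c)–(d): forbidden (parity, ΔS, ΔL, ΔJ).
(c)–(e): forbidden (ΔS).
(c)–(f): forbidden (parity, ΔJ).
(d)–(e): forbidden (ΔS, ΔL, ΔJ).
(d)–(f): forbidden (parity, ΔS, ΔL, ΔJ).
(e)–(f): forbidden (ΔS, ΔL, ΔJ).
Allowed pairs: 2 of 15.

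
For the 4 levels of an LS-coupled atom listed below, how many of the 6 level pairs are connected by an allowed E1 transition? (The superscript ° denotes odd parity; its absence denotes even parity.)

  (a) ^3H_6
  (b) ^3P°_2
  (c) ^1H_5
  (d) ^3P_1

1

(a)–(b): forbidden (ΔL, ΔJ).
(a)–(c): forbidden (parity, ΔS).
(a)–(d): forbidden (parity, ΔL, ΔJ).
(b)–(c): forbidden (ΔS, ΔL, ΔJ).
(b)–(d): allowed.
(c)–(d): forbidden (parity, ΔS, ΔL, ΔJ).
Allowed pairs: 1 of 6.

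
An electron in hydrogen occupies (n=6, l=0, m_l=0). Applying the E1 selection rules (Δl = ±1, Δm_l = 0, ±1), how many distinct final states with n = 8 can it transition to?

3

E1 requires Δl = ±1, so l_f ∈ {-1, 1}; with 0 ≤ l_f ≤ n_f−1 = 7, the allowed l_f values are {1}.
For l_f = 1: m_f ∈ {m_i−1, m_i, m_i+1} ∩ [−1, 1] = {-1, 0, 1} → 3 states.
Total: 3.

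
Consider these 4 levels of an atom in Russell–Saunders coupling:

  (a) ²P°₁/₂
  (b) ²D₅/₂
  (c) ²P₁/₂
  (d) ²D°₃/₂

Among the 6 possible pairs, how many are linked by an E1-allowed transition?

(a)–(b): forbidden (ΔJ).
(a)–(c): allowed.
(a)–(d): forbidden (parity).
(b)–(c): forbidden (parity, ΔJ).
(b)–(d): allowed.
(c)–(d): allowed.
Allowed pairs: 3 of 6.

3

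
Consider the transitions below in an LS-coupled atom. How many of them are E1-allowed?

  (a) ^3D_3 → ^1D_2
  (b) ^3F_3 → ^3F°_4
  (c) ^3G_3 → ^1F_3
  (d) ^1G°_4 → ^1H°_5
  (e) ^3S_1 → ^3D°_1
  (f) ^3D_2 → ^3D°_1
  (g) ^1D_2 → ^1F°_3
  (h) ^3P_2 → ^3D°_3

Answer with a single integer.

(a) forbidden (parity, ΔS fail)
(b) allowed
(c) forbidden (parity, ΔS fail)
(d) forbidden (parity fails)
(e) forbidden (ΔL fails)
(f) allowed
(g) allowed
(h) allowed
Total allowed: 4 of 8.

4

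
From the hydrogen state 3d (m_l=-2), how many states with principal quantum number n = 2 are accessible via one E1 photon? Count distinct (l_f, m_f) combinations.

1

E1 requires Δl = ±1, so l_f ∈ {1, 3}; with 0 ≤ l_f ≤ n_f−1 = 1, the allowed l_f values are {1}.
For l_f = 1: m_f ∈ {m_i−1, m_i, m_i+1} ∩ [−1, 1] = {-1} → 1 state.
Total: 1.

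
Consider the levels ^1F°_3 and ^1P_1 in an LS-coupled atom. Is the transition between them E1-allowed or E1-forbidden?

forbidden

Initial level: S=0, L=3, J=3, parity odd. Final level: S=0, L=1, J=1, parity even.
Parity must change: odd → even — passes.
ΔS = 0: S: 0 → 0 — passes.
ΔL = 0, ±1 (not L=0↔0): L: 3 → 1, ΔL = -2 — fails.
ΔJ = 0, ±1 (not J=0↔0): J: 3 → 1, ΔJ = -2 — fails.
Rule(s) violated: ΔL, ΔJ.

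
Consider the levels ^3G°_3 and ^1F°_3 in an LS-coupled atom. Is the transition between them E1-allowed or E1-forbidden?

forbidden

Parity must change: odd → odd — ✗.
ΔS = 0: S: 1 → 0 — ✗.
ΔL = 0, ±1 (not L=0↔0): L: 4 → 3, ΔL = -1 — ✓.
ΔJ = 0, ±1 (not J=0↔0): J: 3 → 3, ΔJ = +0 — ✓.
Rule(s) violated: parity, ΔS.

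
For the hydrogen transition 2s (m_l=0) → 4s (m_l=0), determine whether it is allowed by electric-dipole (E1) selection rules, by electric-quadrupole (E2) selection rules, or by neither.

neither

Δl = 0 − 0 = +0; l_i + l_f = 0.
Δm_l = +0.
E1 (Δl = ±1, |Δm_l| ≤ 1): not satisfied.
E2 (Δl = 0,±2, l_i+l_f ≥ 2, |Δm_l| ≤ 2): not satisfied.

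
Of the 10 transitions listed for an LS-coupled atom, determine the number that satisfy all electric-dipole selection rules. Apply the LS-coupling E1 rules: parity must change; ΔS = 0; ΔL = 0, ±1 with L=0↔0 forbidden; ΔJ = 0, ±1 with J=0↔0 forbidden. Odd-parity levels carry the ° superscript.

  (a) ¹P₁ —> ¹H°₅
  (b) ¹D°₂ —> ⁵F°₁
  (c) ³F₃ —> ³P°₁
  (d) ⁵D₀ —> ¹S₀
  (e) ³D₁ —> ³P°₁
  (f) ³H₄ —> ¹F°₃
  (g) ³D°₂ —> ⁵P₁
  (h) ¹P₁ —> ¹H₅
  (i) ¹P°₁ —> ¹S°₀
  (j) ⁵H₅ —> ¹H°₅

1

(a) forbidden (ΔL, ΔJ fail)
(b) forbidden (parity, ΔS fail)
(c) forbidden (ΔL, ΔJ fail)
(d) forbidden (parity, ΔS, ΔL, ΔJ fail)
(e) allowed
(f) forbidden (ΔS, ΔL fail)
(g) forbidden (ΔS fails)
(h) forbidden (parity, ΔL, ΔJ fail)
(i) forbidden (parity fails)
(j) forbidden (ΔS fails)
Total allowed: 1 of 10.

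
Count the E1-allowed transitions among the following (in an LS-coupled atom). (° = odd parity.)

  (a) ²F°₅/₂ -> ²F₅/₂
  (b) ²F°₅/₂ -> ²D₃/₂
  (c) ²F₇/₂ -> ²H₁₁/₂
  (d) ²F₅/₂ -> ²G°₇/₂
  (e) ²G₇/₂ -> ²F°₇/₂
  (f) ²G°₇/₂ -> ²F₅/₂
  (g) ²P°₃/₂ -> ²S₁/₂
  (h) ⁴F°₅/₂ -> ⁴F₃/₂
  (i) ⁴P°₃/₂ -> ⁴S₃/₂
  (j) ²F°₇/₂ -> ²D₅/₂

9

(a) allowed
(b) allowed
(c) forbidden (parity, ΔL, ΔJ fail)
(d) allowed
(e) allowed
(f) allowed
(g) allowed
(h) allowed
(i) allowed
(j) allowed
Total allowed: 9 of 10.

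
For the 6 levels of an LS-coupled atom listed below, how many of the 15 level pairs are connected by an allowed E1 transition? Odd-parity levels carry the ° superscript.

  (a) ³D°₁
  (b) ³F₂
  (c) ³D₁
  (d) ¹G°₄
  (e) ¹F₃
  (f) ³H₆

3

(a)–(b): allowed.
(a)–(c): allowed.
(a)–(d): forbidden (parity, ΔS, ΔL, ΔJ).
(a)–(e): forbidden (ΔS, ΔJ).
(a)–(f): forbidden (ΔL, ΔJ).
(b)–(c): forbidden (parity).
(b)–(d): forbidden (ΔS, ΔJ).
(b)–(e): forbidden (parity, ΔS).
(b)–(f): forbidden (parity, ΔL, ΔJ).
(c)–(d): forbidden (ΔS, ΔL, ΔJ).
(c)–(e): forbidden (parity, ΔS, ΔJ).
(c)–(f): forbidden (parity, ΔL, ΔJ).
(d)–(e): allowed.
(d)–(f): forbidden (ΔS, ΔJ).
(e)–(f): forbidden (parity, ΔS, ΔL, ΔJ).
Allowed pairs: 3 of 15.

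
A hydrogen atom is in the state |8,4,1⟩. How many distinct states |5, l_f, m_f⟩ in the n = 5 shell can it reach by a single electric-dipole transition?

3

E1 requires Δl = ±1, so l_f ∈ {3, 5}; with 0 ≤ l_f ≤ n_f−1 = 4, the allowed l_f values are {3}.
For l_f = 3: m_f ∈ {m_i−1, m_i, m_i+1} ∩ [−3, 3] = {0, 1, 2} → 3 states.
Total: 3.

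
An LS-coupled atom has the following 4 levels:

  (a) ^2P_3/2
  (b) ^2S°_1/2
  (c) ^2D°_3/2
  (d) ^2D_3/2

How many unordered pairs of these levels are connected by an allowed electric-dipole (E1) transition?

(a)–(b): allowed.
(a)–(c): allowed.
(a)–(d): forbidden (parity).
(b)–(c): forbidden (parity, ΔL).
(b)–(d): forbidden (ΔL).
(c)–(d): allowed.
Allowed pairs: 3 of 6.

3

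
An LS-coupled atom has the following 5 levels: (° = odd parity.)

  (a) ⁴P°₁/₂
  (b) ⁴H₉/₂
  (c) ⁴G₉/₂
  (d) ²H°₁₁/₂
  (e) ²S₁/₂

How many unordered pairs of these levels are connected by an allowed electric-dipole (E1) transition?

0

(a)–(b): forbidden (ΔL, ΔJ).
(a)–(c): forbidden (ΔL, ΔJ).
(a)–(d): forbidden (parity, ΔS, ΔL, ΔJ).
(a)–(e): forbidden (ΔS).
(b)–(c): forbidden (parity).
(b)–(d): forbidden (ΔS).
(b)–(e): forbidden (parity, ΔS, ΔL, ΔJ).
(c)–(d): forbidden (ΔS).
(c)–(e): forbidden (parity, ΔS, ΔL, ΔJ).
(d)–(e): forbidden (ΔL, ΔJ).
Allowed pairs: 0 of 10.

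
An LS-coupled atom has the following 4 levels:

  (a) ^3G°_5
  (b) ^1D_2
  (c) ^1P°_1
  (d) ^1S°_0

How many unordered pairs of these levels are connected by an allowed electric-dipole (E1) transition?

1

(a)–(b): forbidden (ΔS, ΔL, ΔJ).
(a)–(c): forbidden (parity, ΔS, ΔL, ΔJ).
(a)–(d): forbidden (parity, ΔS, ΔL, ΔJ).
(b)–(c): allowed.
(b)–(d): forbidden (ΔL, ΔJ).
(c)–(d): forbidden (parity).
Allowed pairs: 1 of 6.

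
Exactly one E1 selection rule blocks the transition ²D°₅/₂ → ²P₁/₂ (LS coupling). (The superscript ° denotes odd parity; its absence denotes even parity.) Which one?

Initial level: S=1/2, L=2, J=5/2, parity odd. Final level: S=1/2, L=1, J=1/2, parity even.
Parity must change: odd → even — ok.
ΔS = 0: S: 1/2 → 1/2 — ok.
ΔL = 0, ±1 (not L=0↔0): L: 2 → 1, ΔL = -1 — ok.
ΔJ = 0, ±1 (not J=0↔0): J: 5/2 → 1/2, ΔJ = -2 — fails.

the ΔJ = 0, ±1 rule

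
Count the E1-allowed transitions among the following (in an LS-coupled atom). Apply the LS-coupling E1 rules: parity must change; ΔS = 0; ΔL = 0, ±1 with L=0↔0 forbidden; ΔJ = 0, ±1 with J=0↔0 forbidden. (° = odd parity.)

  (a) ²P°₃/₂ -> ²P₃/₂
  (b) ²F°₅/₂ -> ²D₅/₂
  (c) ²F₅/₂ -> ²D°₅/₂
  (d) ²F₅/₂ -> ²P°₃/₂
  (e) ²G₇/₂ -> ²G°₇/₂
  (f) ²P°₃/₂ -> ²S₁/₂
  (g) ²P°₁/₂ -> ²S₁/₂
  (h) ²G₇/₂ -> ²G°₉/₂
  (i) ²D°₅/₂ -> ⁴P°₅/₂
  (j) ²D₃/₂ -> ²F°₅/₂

8

(a) allowed
(b) allowed
(c) allowed
(d) forbidden (ΔL fails)
(e) allowed
(f) allowed
(g) allowed
(h) allowed
(i) forbidden (parity, ΔS fail)
(j) allowed
Total allowed: 8 of 10.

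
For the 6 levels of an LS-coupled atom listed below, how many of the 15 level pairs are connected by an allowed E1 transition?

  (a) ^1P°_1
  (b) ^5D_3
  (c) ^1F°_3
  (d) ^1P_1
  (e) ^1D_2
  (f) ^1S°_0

4

(a)–(b): forbidden (ΔS, ΔJ).
(a)–(c): forbidden (parity, ΔL, ΔJ).
(a)–(d): allowed.
(a)–(e): allowed.
(a)–(f): forbidden (parity).
(b)–(c): forbidden (ΔS).
(b)–(d): forbidden (parity, ΔS, ΔJ).
(b)–(e): forbidden (parity, ΔS).
(b)–(f): forbidden (ΔS, ΔL, ΔJ).
(c)–(d): forbidden (ΔL, ΔJ).
(c)–(e): allowed.
(c)–(f): forbidden (parity, ΔL, ΔJ).
(d)–(e): forbidden (parity).
(d)–(f): allowed.
(e)–(f): forbidden (ΔL, ΔJ).
Allowed pairs: 4 of 15.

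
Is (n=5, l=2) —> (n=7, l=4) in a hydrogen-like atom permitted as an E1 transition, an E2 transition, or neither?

Δl = 4 − 2 = +2; l_i + l_f = 6.
E1 (Δl = ±1): not satisfied.
E2 (Δl = 0,±2, l_i+l_f ≥ 2): satisfied.

E2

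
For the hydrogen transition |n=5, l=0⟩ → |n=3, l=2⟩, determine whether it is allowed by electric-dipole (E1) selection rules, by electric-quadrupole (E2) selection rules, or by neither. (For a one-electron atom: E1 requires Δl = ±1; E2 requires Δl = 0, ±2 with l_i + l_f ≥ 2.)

E2

Δl = 2 − 0 = +2; l_i + l_f = 2.
E1 (Δl = ±1): not satisfied.
E2 (Δl = 0,±2, l_i+l_f ≥ 2): satisfied.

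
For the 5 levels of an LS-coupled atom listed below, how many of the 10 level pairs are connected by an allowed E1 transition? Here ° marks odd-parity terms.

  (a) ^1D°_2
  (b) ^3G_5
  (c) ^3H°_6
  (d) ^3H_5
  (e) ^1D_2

(a)–(b): forbidden (ΔS, ΔL, ΔJ).
(a)–(c): forbidden (parity, ΔS, ΔL, ΔJ).
(a)–(d): forbidden (ΔS, ΔL, ΔJ).
(a)–(e): allowed.
(b)–(c): allowed.
(b)–(d): forbidden (parity).
(b)–(e): forbidden (parity, ΔS, ΔL, ΔJ).
(c)–(d): allowed.
(c)–(e): forbidden (ΔS, ΔL, ΔJ).
(d)–(e): forbidden (parity, ΔS, ΔL, ΔJ).
Allowed pairs: 3 of 10.

3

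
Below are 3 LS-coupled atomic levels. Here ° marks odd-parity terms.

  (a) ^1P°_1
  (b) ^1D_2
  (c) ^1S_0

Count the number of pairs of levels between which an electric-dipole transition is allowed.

(a)–(b): allowed.
(a)–(c): allowed.
(b)–(c): forbidden (parity, ΔL, ΔJ).
Allowed pairs: 2 of 3.

2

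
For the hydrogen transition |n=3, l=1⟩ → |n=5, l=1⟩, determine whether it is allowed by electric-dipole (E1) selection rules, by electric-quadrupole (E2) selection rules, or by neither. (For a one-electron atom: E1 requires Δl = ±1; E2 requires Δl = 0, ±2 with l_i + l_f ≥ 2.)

Δl = 1 − 1 = +0; l_i + l_f = 2.
E1 (Δl = ±1): not satisfied.
E2 (Δl = 0,±2, l_i+l_f ≥ 2): satisfied.

E2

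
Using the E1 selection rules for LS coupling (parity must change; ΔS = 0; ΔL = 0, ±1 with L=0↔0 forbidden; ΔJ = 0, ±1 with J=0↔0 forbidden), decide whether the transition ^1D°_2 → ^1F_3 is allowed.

allowed

Initial level: S=0, L=2, J=2, parity odd. Final level: S=0, L=3, J=3, parity even.
Parity must change: odd → even — ok.
ΔS = 0: S: 0 → 0 — ok.
ΔL = 0, ±1 (not L=0↔0): L: 2 → 3, ΔL = +1 — ok.
ΔJ = 0, ±1 (not J=0↔0): J: 2 → 3, ΔJ = +1 — ok.
All four E1 rules are satisfied.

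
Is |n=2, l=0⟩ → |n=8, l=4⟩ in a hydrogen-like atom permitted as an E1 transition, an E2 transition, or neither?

Δl = 4 − 0 = +4; l_i + l_f = 4.
E1 (Δl = ±1): not satisfied.
E2 (Δl = 0,±2, l_i+l_f ≥ 2): not satisfied.

neither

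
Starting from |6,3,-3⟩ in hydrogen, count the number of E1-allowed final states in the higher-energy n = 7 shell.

4

E1 requires Δl = ±1, so l_f ∈ {2, 4}; with 0 ≤ l_f ≤ n_f−1 = 6, the allowed l_f values are {2, 4}.
For l_f = 2: m_f ∈ {m_i−1, m_i, m_i+1} ∩ [−2, 2] = {-2} → 1 state.
For l_f = 4: m_f ∈ {m_i−1, m_i, m_i+1} ∩ [−4, 4] = {-4, -3, -2} → 3 states.
Total: 4.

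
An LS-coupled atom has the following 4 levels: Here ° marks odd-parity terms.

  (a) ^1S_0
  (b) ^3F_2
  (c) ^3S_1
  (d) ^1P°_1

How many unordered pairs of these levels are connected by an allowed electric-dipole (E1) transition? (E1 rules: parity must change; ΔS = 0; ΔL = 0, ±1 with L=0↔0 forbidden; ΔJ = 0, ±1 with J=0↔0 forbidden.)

1

(a)–(b): forbidden (parity, ΔS, ΔL, ΔJ).
(a)–(c): forbidden (parity, ΔS, ΔL).
(a)–(d): allowed.
(b)–(c): forbidden (parity, ΔL).
(b)–(d): forbidden (ΔS, ΔL).
(c)–(d): forbidden (ΔS).
Allowed pairs: 1 of 6.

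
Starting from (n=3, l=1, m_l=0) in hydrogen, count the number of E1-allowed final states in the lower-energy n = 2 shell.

1

E1 requires Δl = ±1, so l_f ∈ {0, 2}; with 0 ≤ l_f ≤ n_f−1 = 1, the allowed l_f values are {0}.
For l_f = 0: m_f ∈ {m_i−1, m_i, m_i+1} ∩ [−0, 0] = {0} → 1 state.
Total: 1.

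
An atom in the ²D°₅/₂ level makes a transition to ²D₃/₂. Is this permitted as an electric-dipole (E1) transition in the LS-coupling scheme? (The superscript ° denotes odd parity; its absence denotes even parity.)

allowed

Reading off the term symbols: S 1/2→1/2, L 2→2, J 5/2→3/2, parity odd→even.
Parity must change: odd → even — passes.
ΔS = 0: S: 1/2 → 1/2 — passes.
ΔL = 0, ±1 (not L=0↔0): L: 2 → 2, ΔL = +0 — passes.
ΔJ = 0, ±1 (not J=0↔0): J: 5/2 → 3/2, ΔJ = -1 — passes.
All four E1 rules are satisfied.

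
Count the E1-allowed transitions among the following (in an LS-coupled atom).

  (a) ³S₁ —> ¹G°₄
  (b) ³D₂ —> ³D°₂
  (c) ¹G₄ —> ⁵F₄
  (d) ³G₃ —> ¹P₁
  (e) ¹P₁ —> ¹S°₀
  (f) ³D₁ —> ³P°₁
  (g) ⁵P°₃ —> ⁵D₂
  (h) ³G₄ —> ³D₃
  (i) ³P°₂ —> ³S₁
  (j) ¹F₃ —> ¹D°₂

6

(a) forbidden (ΔS, ΔL, ΔJ fail)
(b) allowed
(c) forbidden (parity, ΔS fail)
(d) forbidden (parity, ΔS, ΔL, ΔJ fail)
(e) allowed
(f) allowed
(g) allowed
(h) forbidden (parity, ΔL fail)
(i) allowed
(j) allowed
Total allowed: 6 of 10.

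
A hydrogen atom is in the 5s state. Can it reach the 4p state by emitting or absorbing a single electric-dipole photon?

allowed

Δl = 1 − 0 = +1; the E1 rule Δl = ±1 is ok.
All E1 selection rules are satisfied.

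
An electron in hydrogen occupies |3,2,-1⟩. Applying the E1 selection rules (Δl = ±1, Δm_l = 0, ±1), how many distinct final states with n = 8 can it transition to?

E1 requires Δl = ±1, so l_f ∈ {1, 3}; with 0 ≤ l_f ≤ n_f−1 = 7, the allowed l_f values are {1, 3}.
For l_f = 1: m_f ∈ {m_i−1, m_i, m_i+1} ∩ [−1, 1] = {-1, 0} → 2 states.
For l_f = 3: m_f ∈ {m_i−1, m_i, m_i+1} ∩ [−3, 3] = {-2, -1, 0} → 3 states.
Total: 5.

5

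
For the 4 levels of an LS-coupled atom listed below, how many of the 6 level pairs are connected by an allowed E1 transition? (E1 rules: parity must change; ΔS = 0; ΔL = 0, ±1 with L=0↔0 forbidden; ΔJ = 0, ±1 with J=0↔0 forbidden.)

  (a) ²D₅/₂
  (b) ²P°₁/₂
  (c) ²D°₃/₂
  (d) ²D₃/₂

3

(a)–(b): forbidden (ΔJ).
(a)–(c): allowed.
(a)–(d): forbidden (parity).
(b)–(c): forbidden (parity).
(b)–(d): allowed.
(c)–(d): allowed.
Allowed pairs: 3 of 6.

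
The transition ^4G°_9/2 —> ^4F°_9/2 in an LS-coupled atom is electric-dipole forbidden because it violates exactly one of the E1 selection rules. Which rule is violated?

parity

Parity must change: odd → odd — ✗.
ΔS = 0: S: 3/2 → 3/2 — ✓.
ΔL = 0, ±1 (not L=0↔0): L: 4 → 3, ΔL = -1 — ✓.
ΔJ = 0, ±1 (not J=0↔0): J: 9/2 → 9/2, ΔJ = +0 — ✓.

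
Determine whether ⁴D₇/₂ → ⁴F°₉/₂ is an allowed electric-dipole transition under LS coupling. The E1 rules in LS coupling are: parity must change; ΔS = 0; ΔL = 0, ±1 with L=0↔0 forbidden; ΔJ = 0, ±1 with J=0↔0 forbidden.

Initial level: S=3/2, L=2, J=7/2, parity even. Final level: S=3/2, L=3, J=9/2, parity odd.
Parity must change: even → odd — satisfied.
ΔS = 0: S: 3/2 → 3/2 — satisfied.
ΔL = 0, ±1 (not L=0↔0): L: 2 → 3, ΔL = +1 — satisfied.
ΔJ = 0, ±1 (not J=0↔0): J: 7/2 → 9/2, ΔJ = +1 — satisfied.
All four E1 rules are satisfied.

allowed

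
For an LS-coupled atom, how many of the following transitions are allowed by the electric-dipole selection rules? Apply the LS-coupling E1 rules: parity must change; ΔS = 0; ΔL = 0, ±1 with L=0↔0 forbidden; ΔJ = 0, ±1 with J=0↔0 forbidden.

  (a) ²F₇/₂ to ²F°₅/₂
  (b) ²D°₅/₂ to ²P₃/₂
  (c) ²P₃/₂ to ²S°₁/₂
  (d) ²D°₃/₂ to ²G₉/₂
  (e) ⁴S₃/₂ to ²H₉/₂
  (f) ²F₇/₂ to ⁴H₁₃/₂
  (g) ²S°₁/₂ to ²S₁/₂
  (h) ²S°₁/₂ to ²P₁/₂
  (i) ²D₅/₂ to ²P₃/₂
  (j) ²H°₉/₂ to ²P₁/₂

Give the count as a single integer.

(a) allowed
(b) allowed
(c) allowed
(d) forbidden (ΔL, ΔJ fail)
(e) forbidden (parity, ΔS, ΔL, ΔJ fail)
(f) forbidden (parity, ΔS, ΔL, ΔJ fail)
(g) forbidden (ΔL fails)
(h) allowed
(i) forbidden (parity fails)
(j) forbidden (ΔL, ΔJ fail)
Total allowed: 4 of 10.

4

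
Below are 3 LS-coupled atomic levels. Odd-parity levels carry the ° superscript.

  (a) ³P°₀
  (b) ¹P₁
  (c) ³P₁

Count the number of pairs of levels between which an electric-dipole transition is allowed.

1

(a)–(b): forbidden (ΔS).
(a)–(c): allowed.
(b)–(c): forbidden (parity, ΔS).
Allowed pairs: 1 of 3.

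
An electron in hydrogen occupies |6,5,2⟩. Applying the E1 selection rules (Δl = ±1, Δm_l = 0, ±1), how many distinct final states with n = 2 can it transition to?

0

E1 requires l_f ∈ {4, 6}, but neither lies in [0, 1], so no final state is reachable.
Total: 0.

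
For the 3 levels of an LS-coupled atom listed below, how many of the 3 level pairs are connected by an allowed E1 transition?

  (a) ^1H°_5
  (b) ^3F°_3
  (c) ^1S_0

(a)–(b): forbidden (parity, ΔS, ΔL, ΔJ).
(a)–(c): forbidden (ΔL, ΔJ).
(b)–(c): forbidden (ΔS, ΔL, ΔJ).
Allowed pairs: 0 of 3.

0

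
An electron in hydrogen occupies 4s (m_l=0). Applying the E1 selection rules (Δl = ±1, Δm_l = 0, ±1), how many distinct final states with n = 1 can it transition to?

0

E1 requires l_f ∈ {-1, 1}, but neither lies in [0, 0], so no final state is reachable.
Total: 0.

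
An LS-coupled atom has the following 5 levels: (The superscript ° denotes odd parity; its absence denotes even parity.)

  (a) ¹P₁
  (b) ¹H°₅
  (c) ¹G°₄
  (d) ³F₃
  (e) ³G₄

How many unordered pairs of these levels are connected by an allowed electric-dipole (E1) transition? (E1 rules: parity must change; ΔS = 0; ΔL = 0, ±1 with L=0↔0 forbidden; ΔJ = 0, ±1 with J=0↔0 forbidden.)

(a)–(b): forbidden (ΔL, ΔJ).
(a)–(c): forbidden (ΔL, ΔJ).
(a)–(d): forbidden (parity, ΔS, ΔL, ΔJ).
(a)–(e): forbidden (parity, ΔS, ΔL, ΔJ).
(b)–(c): forbidden (parity).
(b)–(d): forbidden (ΔS, ΔL, ΔJ).
(b)–(e): forbidden (ΔS).
(c)–(d): forbidden (ΔS).
(c)–(e): forbidden (ΔS).
(d)–(e): forbidden (parity).
Allowed pairs: 0 of 10.

0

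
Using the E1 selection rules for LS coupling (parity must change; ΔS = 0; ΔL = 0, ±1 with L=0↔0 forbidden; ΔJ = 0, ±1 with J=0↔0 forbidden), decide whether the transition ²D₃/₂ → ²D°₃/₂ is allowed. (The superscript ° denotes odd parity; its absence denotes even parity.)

allowed

ΔL = 0, ±1 (not L=0↔0): L: 2 → 2, ΔL = +0 — satisfied.
ΔJ = 0, ±1 (not J=0↔0): J: 3/2 → 3/2, ΔJ = +0 — satisfied.
ΔS = 0: S: 1/2 → 1/2 — satisfied.
Parity must change: even → odd — satisfied.
All four E1 rules are satisfied.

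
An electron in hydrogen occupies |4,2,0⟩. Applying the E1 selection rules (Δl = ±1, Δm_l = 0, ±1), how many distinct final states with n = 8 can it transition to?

E1 requires Δl = ±1, so l_f ∈ {1, 3}; with 0 ≤ l_f ≤ n_f−1 = 7, the allowed l_f values are {1, 3}.
For l_f = 1: m_f ∈ {m_i−1, m_i, m_i+1} ∩ [−1, 1] = {-1, 0, 1} → 3 states.
For l_f = 3: m_f ∈ {m_i−1, m_i, m_i+1} ∩ [−3, 3] = {-1, 0, 1} → 3 states.
Total: 6.

6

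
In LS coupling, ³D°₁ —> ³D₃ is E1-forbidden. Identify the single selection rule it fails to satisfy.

Initial level: S=1, L=2, J=1, parity odd. Final level: S=1, L=2, J=3, parity even.
Parity must change: odd → even — passes.
ΔS = 0: S: 1 → 1 — passes.
ΔL = 0, ±1 (not L=0↔0): L: 2 → 2, ΔL = +0 — passes.
ΔJ = 0, ±1 (not J=0↔0): J: 1 → 3, ΔJ = +2 — fails.

the ΔJ = 0, ±1 rule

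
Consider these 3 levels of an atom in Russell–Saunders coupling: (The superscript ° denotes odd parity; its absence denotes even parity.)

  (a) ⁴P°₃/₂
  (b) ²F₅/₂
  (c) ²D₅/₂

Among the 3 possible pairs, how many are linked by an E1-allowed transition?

(a)–(b): forbidden (ΔS, ΔL).
(a)–(c): forbidden (ΔS).
(b)–(c): forbidden (parity).
Allowed pairs: 0 of 3.

0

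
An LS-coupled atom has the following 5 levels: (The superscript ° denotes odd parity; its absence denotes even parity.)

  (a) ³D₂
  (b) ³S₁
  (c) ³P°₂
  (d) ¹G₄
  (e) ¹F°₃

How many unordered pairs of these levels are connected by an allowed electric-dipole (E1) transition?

(a)–(b): forbidden (parity, ΔL).
(a)–(c): allowed.
(a)–(d): forbidden (parity, ΔS, ΔL, ΔJ).
(a)–(e): forbidden (ΔS).
(b)–(c): allowed.
(b)–(d): forbidden (parity, ΔS, ΔL, ΔJ).
(b)–(e): forbidden (ΔS, ΔL, ΔJ).
(c)–(d): forbidden (ΔS, ΔL, ΔJ).
(c)–(e): forbidden (parity, ΔS, ΔL).
(d)–(e): allowed.
Allowed pairs: 3 of 10.

3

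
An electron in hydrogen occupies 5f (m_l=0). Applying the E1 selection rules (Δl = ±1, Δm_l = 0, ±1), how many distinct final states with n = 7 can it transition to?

6

E1 requires Δl = ±1, so l_f ∈ {2, 4}; with 0 ≤ l_f ≤ n_f−1 = 6, the allowed l_f values are {2, 4}.
For l_f = 2: m_f ∈ {m_i−1, m_i, m_i+1} ∩ [−2, 2] = {-1, 0, 1} → 3 states.
For l_f = 4: m_f ∈ {m_i−1, m_i, m_i+1} ∩ [−4, 4] = {-1, 0, 1} → 3 states.
Total: 6.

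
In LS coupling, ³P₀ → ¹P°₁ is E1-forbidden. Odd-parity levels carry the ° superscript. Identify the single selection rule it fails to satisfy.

the ΔS = 0 rule

Parity must change: even → odd — satisfied.
ΔS = 0: S: 1 → 0 — violated.
ΔL = 0, ±1 (not L=0↔0): L: 1 → 1, ΔL = +0 — satisfied.
ΔJ = 0, ±1 (not J=0↔0): J: 0 → 1, ΔJ = +1 — satisfied.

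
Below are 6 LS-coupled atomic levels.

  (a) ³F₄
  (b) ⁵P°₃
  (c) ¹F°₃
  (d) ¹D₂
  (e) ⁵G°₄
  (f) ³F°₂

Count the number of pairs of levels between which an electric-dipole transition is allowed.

1

(a)–(b): forbidden (ΔS, ΔL).
(a)–(c): forbidden (ΔS).
(a)–(d): forbidden (parity, ΔS, ΔJ).
(a)–(e): forbidden (ΔS).
(a)–(f): forbidden (ΔJ).
(b)–(c): forbidden (parity, ΔS, ΔL).
(b)–(d): forbidden (ΔS).
(b)–(e): forbidden (parity, ΔL).
(b)–(f): forbidden (parity, ΔS, ΔL).
(c)–(d): allowed.
(c)–(e): forbidden (parity, ΔS).
(c)–(f): forbidden (parity, ΔS).
(d)–(e): forbidden (ΔS, ΔL, ΔJ).
(d)–(f): forbidden (ΔS).
(e)–(f): forbidden (parity, ΔS, ΔJ).
Allowed pairs: 1 of 15.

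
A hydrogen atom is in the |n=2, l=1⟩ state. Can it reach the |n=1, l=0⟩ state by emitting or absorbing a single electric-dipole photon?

Initial l = 1, final l = 0, so Δl = -1. E1 requires Δl = ±1: ✓.
All E1 selection rules are satisfied.

allowed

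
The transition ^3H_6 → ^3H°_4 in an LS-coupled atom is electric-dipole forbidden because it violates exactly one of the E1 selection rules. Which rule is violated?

the ΔJ = 0, ±1 rule

Reading off the term symbols: S 1→1, L 5→5, J 6→4, parity even→odd.
Parity must change: even → odd — ✓.
ΔS = 0: S: 1 → 1 — ✓.
ΔL = 0, ±1 (not L=0↔0): L: 5 → 5, ΔL = +0 — ✓.
ΔJ = 0, ±1 (not J=0↔0): J: 6 → 4, ΔJ = -2 — ✗.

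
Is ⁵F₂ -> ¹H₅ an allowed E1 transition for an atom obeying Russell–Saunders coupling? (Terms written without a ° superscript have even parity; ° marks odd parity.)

Reading off the term symbols: S 2→0, L 3→5, J 2→5, parity even→even.
Parity must change: even → even — fails.
ΔS = 0: S: 2 → 0 — fails.
ΔL = 0, ±1 (not L=0↔0): L: 3 → 5, ΔL = +2 — fails.
ΔJ = 0, ±1 (not J=0↔0): J: 2 → 5, ΔJ = +3 — fails.
Rule(s) violated: parity, ΔS, ΔL, ΔJ.

forbidden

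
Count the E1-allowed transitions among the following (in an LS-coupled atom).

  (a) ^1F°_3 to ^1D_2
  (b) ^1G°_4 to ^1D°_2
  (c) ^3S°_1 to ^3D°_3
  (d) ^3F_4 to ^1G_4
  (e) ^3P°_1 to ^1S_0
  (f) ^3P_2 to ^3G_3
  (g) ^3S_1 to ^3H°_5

(a) allowed
(b) forbidden (parity, ΔL, ΔJ fail)
(c) forbidden (parity, ΔL, ΔJ fail)
(d) forbidden (parity, ΔS fail)
(e) forbidden (ΔS fails)
(f) forbidden (parity, ΔL fail)
(g) forbidden (ΔL, ΔJ fail)
Total allowed: 1 of 7.

1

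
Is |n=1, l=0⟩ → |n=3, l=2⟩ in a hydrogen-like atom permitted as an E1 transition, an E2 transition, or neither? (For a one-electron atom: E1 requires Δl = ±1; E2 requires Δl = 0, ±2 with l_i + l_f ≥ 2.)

Δl = 2 − 0 = +2; l_i + l_f = 2.
E1 (Δl = ±1): not satisfied.
E2 (Δl = 0,±2, l_i+l_f ≥ 2): satisfied.

E2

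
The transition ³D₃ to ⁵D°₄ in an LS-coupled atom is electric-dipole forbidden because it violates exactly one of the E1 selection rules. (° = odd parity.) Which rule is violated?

Initial level: S=1, L=2, J=3, parity even. Final level: S=2, L=2, J=4, parity odd.
ΔL = 0, ±1 (not L=0↔0): L: 2 → 2, ΔL = +0 — ✓.
ΔS = 0: S: 1 → 2 — ✗.
ΔJ = 0, ±1 (not J=0↔0): J: 3 → 4, ΔJ = +1 — ✓.
Parity must change: even → odd — ✓.

the ΔS = 0 rule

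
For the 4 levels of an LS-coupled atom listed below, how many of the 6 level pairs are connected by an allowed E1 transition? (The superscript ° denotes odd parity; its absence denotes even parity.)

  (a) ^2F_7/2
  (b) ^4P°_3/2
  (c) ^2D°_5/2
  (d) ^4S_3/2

2

(a)–(b): forbidden (ΔS, ΔL, ΔJ).
(a)–(c): allowed.
(a)–(d): forbidden (parity, ΔS, ΔL, ΔJ).
(b)–(c): forbidden (parity, ΔS).
(b)–(d): allowed.
(c)–(d): forbidden (ΔS, ΔL).
Allowed pairs: 2 of 6.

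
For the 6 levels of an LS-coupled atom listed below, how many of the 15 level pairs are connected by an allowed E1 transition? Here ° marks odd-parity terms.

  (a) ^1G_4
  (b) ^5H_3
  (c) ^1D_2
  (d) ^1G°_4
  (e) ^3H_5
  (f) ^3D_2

(a)–(b): forbidden (parity, ΔS).
(a)–(c): forbidden (parity, ΔL, ΔJ).
(a)–(d): allowed.
(a)–(e): forbidden (parity, ΔS).
(a)–(f): forbidden (parity, ΔS, ΔL, ΔJ).
(b)–(c): forbidden (parity, ΔS, ΔL).
(b)–(d): forbidden (ΔS).
(b)–(e): forbidden (parity, ΔS, ΔJ).
(b)–(f): forbidden (parity, ΔS, ΔL).
(c)–(d): forbidden (ΔL, ΔJ).
(c)–(e): forbidden (parity, ΔS, ΔL, ΔJ).
(c)–(f): forbidden (parity, ΔS).
(d)–(e): forbidden (ΔS).
(d)–(f): forbidden (ΔS, ΔL, ΔJ).
(e)–(f): forbidden (parity, ΔL, ΔJ).
Allowed pairs: 1 of 15.

1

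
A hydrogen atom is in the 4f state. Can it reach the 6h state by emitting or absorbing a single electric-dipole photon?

forbidden

Δl = 5 − 3 = +2; the E1 rule Δl = ±1 is fails.
The transition is electric-dipole forbidden.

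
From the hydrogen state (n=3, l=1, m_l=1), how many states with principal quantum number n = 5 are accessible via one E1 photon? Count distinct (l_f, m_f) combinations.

4

E1 requires Δl = ±1, so l_f ∈ {0, 2}; with 0 ≤ l_f ≤ n_f−1 = 4, the allowed l_f values are {0, 2}.
For l_f = 0: m_f ∈ {m_i−1, m_i, m_i+1} ∩ [−0, 0] = {0} → 1 state.
For l_f = 2: m_f ∈ {m_i−1, m_i, m_i+1} ∩ [−2, 2] = {0, 1, 2} → 3 states.
Total: 4.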